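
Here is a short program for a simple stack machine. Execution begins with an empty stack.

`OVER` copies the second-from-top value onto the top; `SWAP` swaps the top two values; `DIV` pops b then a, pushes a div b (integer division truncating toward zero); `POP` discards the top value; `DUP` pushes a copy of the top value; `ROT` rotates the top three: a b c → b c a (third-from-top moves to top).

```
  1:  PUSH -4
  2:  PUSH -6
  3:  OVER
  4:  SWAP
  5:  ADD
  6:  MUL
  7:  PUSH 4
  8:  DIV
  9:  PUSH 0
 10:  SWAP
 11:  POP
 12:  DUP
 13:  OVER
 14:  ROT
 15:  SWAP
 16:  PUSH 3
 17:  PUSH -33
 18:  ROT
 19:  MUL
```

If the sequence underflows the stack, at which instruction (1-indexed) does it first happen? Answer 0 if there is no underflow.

PUSH -4  -> [-4]
PUSH -6  -> [-4, -6]
OVER     -> [-4, -6, -4]
SWAP     -> [-4, -4, -6]
ADD      -> [-4, -10]
MUL      -> [40]
PUSH 4   -> [40, 4]
DIV      -> [10]
PUSH 0   -> [10, 0]
SWAP     -> [0, 10]
POP      -> [0]
DUP      -> [0, 0]
OVER     -> [0, 0, 0]
ROT      -> [0, 0, 0]
SWAP     -> [0, 0, 0]
PUSH 3   -> [0, 0, 0, 3]
PUSH -33 -> [0, 0, 0, 3, -33]
ROT      -> [0, 0, 3, -33, 0]
MUL      -> [0, 0, 3, 0]

0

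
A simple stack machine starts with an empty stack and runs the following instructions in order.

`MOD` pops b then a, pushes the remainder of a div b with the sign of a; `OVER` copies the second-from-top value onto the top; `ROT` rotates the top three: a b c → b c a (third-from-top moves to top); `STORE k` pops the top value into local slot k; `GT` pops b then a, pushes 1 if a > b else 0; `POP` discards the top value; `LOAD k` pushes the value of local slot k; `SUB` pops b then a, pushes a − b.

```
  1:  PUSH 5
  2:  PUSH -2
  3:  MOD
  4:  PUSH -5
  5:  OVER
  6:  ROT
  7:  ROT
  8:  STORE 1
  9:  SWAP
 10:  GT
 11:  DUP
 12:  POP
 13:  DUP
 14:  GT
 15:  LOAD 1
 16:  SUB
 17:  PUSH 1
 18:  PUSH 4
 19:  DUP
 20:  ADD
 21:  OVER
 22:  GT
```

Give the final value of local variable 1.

-5

PUSH 5  → [5]
PUSH -2 → [5, -2]
MOD     → [1]
PUSH -5 → [1, -5]
OVER    → [1, -5, 1]
ROT     → [-5, 1, 1]
ROT     → [1, 1, -5]
STORE 1 → [1, 1]
SWAP    → [1, 1]
GT      → [0]
DUP     → [0, 0]
POP     → [0]
DUP     → [0, 0]
GT      → [0]
LOAD 1  → [0, -5]
SUB     → [5]
PUSH 1  → [5, 1]
PUSH 4  → [5, 1, 4]
DUP     → [5, 1, 4, 4]
ADD     → [5, 1, 8]
OVER    → [5, 1, 8, 1]
GT      → [5, 1, 1]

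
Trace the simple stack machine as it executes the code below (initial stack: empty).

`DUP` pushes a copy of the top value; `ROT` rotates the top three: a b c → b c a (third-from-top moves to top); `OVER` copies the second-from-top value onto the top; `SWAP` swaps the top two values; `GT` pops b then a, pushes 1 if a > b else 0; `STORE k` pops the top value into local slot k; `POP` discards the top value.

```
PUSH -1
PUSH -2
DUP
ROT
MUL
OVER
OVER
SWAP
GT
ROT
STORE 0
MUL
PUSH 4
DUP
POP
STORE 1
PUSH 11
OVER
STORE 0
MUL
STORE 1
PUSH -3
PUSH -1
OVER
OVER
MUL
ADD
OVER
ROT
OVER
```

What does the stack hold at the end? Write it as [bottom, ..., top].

[2, -3, -3, -3]

PUSH -1 : -1
PUSH -2 : -1 -2
DUP     : -1 -2 -2
ROT     : -2 -2 -1
MUL     : -2 2
OVER    : -2 2 -2
OVER    : -2 2 -2 2
SWAP    : -2 2 2 -2
GT      : -2 2 1
ROT     : 2 1 -2
STORE 0 : 2 1
MUL     : 2
PUSH 4  : 2 4
DUP     : 2 4 4
POP     : 2 4
STORE 1 : 2
PUSH 11 : 2 11
OVER    : 2 11 2
STORE 0 : 2 11
MUL     : 22
STORE 1 : (empty)
PUSH -3 : -3
PUSH -1 : -3 -1
OVER    : -3 -1 -3
OVER    : -3 -1 -3 -1
MUL     : -3 -1 3
ADD     : -3 2
OVER    : -3 2 -3
ROT     : 2 -3 -3
OVER    : 2 -3 -3 -3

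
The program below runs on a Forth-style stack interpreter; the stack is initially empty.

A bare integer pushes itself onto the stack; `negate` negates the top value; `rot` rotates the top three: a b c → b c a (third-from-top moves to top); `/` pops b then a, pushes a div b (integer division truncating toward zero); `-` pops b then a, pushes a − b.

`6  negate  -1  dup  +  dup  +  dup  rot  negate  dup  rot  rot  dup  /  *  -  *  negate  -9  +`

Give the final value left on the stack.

31

6       [6]
negate  [-6]
-1      [-6, -1]
dup     [-6, -1, -1]
+       [-6, -2]
dup     [-6, -2, -2]
+       [-6, -4]
dup     [-6, -4, -4]
rot     [-4, -4, -6]
negate  [-4, -4, 6]
dup     [-4, -4, 6, 6]
rot     [-4, 6, 6, -4]
rot     [-4, 6, -4, 6]
dup     [-4, 6, -4, 6, 6]
/       [-4, 6, -4, 1]
*       [-4, 6, -4]
-       [-4, 10]
*       [-40]
negate  [40]
-9      [40, -9]
+       [31]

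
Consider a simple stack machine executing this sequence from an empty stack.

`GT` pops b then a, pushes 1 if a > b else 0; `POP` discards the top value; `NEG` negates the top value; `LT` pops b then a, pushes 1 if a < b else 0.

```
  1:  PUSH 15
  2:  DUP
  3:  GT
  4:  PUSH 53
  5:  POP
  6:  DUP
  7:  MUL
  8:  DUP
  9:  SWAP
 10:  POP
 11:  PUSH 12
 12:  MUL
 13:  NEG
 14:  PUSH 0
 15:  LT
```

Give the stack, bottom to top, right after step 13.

[0]

PUSH 15 -> [15]
DUP     -> [15, 15]
GT      -> [0]
PUSH 53 -> [0, 53]
POP     -> [0]
DUP     -> [0, 0]
MUL     -> [0]
DUP     -> [0, 0]
SWAP    -> [0, 0]
POP     -> [0]
PUSH 12 -> [0, 12]
MUL     -> [0]
NEG     -> [0]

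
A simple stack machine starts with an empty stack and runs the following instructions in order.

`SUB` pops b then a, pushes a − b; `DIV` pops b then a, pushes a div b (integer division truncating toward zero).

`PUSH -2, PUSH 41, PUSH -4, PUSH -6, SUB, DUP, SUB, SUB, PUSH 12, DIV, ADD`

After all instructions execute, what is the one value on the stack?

1

PUSH -2  -2
PUSH 41  -2 41
PUSH -4  -2 41 -4
PUSH -6  -2 41 -4 -6
SUB      -2 41 2
DUP      -2 41 2 2
SUB      -2 41 0
SUB      -2 41
PUSH 12  -2 41 12
DIV      -2 3
ADD      1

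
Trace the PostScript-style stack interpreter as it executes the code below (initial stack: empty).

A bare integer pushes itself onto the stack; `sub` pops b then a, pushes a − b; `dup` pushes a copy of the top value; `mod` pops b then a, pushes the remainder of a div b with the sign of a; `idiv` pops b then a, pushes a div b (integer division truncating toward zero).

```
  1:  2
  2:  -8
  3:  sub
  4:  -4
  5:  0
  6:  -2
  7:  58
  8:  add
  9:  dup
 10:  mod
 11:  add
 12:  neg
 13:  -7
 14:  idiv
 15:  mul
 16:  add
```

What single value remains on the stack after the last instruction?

2    -> [2]
-8   -> [2, -8]
sub  -> [10]
-4   -> [10, -4]
0    -> [10, -4, 0]
-2   -> [10, -4, 0, -2]
58   -> [10, -4, 0, -2, 58]
add  -> [10, -4, 0, 56]
dup  -> [10, -4, 0, 56, 56]
mod  -> [10, -4, 0, 0]
add  -> [10, -4, 0]
neg  -> [10, -4, 0]
-7   -> [10, -4, 0, -7]
idiv -> [10, -4, 0]
mul  -> [10, 0]
add  -> [10]

10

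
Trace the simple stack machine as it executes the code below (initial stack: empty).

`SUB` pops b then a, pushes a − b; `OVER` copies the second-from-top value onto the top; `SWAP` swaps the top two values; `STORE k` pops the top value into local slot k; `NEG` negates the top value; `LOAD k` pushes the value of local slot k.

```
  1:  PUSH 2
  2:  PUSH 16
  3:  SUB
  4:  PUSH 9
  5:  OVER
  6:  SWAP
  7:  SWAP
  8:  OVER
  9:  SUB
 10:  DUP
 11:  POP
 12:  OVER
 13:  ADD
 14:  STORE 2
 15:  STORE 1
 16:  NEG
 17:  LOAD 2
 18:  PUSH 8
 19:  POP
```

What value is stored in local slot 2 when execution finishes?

-14

PUSH 2   [2]
PUSH 16  [2, 16]
SUB      [-14]
PUSH 9   [-14, 9]
OVER     [-14, 9, -14]
SWAP     [-14, -14, 9]
SWAP     [-14, 9, -14]
OVER     [-14, 9, -14, 9]
SUB      [-14, 9, -23]
DUP      [-14, 9, -23, -23]
POP      [-14, 9, -23]
OVER     [-14, 9, -23, 9]
ADD      [-14, 9, -14]
STORE 2  [-14, 9]
STORE 1  [-14]
NEG      [14]
LOAD 2   [14, -14]
PUSH 8   [14, -14, 8]
POP      [14, -14]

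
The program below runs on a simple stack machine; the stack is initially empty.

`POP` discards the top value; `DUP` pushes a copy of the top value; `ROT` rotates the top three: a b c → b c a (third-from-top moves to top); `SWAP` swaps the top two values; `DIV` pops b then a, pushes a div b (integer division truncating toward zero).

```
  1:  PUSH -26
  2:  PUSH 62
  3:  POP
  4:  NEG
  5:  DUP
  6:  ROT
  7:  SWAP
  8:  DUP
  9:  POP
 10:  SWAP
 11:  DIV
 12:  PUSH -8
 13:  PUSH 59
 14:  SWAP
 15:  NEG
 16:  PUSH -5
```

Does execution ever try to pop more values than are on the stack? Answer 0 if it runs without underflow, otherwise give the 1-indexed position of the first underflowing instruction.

PUSH -26  [-26]
PUSH 62   [-26, 62]
POP       [-26]
NEG       [26]
DUP       [26, 26]
ROT  — needs 3 operands, stack has 2 → underflow

6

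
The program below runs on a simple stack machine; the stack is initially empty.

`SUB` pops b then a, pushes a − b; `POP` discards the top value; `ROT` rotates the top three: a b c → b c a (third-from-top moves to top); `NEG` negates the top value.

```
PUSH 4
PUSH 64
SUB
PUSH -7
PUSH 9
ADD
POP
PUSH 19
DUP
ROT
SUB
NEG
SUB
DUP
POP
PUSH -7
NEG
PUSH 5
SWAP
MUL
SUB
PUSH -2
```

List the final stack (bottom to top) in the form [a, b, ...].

[63, -2]

PUSH 4  : [4]
PUSH 64 : [4, 64]
SUB     : [-60]
PUSH -7 : [-60, -7]
PUSH 9  : [-60, -7, 9]
ADD     : [-60, 2]
POP     : [-60]
PUSH 19 : [-60, 19]
DUP     : [-60, 19, 19]
ROT     : [19, 19, -60]
SUB     : [19, 79]
NEG     : [19, -79]
SUB     : [98]
DUP     : [98, 98]
POP     : [98]
PUSH -7 : [98, -7]
NEG     : [98, 7]
PUSH 5  : [98, 7, 5]
SWAP    : [98, 5, 7]
MUL     : [98, 35]
SUB     : [63]
PUSH -2 : [63, -2]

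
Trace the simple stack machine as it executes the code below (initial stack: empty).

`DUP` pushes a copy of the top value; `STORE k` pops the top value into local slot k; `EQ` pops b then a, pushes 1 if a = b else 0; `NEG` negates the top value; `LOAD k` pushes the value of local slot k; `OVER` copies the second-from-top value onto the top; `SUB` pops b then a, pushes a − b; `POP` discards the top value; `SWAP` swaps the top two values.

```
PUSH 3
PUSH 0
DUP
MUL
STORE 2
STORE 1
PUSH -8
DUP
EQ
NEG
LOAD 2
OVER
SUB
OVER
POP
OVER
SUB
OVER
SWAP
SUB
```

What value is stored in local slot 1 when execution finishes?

3

PUSH 3  : 3
PUSH 0  : 3 0
DUP     : 3 0 0
MUL     : 3 0
STORE 2 : 3
STORE 1 : (empty)
PUSH -8 : -8
DUP     : -8 -8
EQ      : 1
NEG     : -1
LOAD 2  : -1 0
OVER    : -1 0 -1
SUB     : -1 1
OVER    : -1 1 -1
POP     : -1 1
OVER    : -1 1 -1
SUB     : -1 2
OVER    : -1 2 -1
SWAP    : -1 -1 2
SUB     : -1 -3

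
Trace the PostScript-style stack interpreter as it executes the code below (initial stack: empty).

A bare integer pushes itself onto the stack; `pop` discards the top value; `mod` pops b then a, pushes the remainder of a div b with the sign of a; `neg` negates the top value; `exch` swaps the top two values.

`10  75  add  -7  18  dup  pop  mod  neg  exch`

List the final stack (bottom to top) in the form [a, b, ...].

[7, 85]

10    [10]
75    [10, 75]
add   [85]
-7    [85, -7]
18    [85, -7, 18]
dup   [85, -7, 18, 18]
pop   [85, -7, 18]
mod   [85, -7]
neg   [85, 7]
exch  [7, 85]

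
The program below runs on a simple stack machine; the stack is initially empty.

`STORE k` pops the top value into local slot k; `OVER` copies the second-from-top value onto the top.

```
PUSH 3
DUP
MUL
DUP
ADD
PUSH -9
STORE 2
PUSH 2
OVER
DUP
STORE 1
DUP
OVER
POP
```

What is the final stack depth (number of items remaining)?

PUSH 3  → [3]
DUP     → [3, 3]
MUL     → [9]
DUP     → [9, 9]
ADD     → [18]
PUSH -9 → [18, -9]
STORE 2 → [18]
PUSH 2  → [18, 2]
OVER    → [18, 2, 18]
DUP     → [18, 2, 18, 18]
STORE 1 → [18, 2, 18]
DUP     → [18, 2, 18, 18]
OVER    → [18, 2, 18, 18, 18]
POP     → [18, 2, 18, 18]

4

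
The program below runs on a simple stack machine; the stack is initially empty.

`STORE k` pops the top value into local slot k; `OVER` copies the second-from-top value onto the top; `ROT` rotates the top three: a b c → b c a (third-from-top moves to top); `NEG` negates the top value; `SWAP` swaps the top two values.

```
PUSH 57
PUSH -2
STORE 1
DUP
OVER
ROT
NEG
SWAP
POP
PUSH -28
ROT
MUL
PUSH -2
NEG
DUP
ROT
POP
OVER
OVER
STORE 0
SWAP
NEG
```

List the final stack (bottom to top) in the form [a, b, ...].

PUSH 57   [57]
PUSH -2   [57, -2]
STORE 1   [57]
DUP       [57, 57]
OVER      [57, 57, 57]
ROT       [57, 57, 57]
NEG       [57, 57, -57]
SWAP      [57, -57, 57]
POP       [57, -57]
PUSH -28  [57, -57, -28]
ROT       [-57, -28, 57]
MUL       [-57, -1596]
PUSH -2   [-57, -1596, -2]
NEG       [-57, -1596, 2]
DUP       [-57, -1596, 2, 2]
ROT       [-57, 2, 2, -1596]
POP       [-57, 2, 2]
OVER      [-57, 2, 2, 2]
OVER      [-57, 2, 2, 2, 2]
STORE 0   [-57, 2, 2, 2]
SWAP      [-57, 2, 2, 2]
NEG       [-57, 2, 2, -2]

[-57, 2, 2, -2]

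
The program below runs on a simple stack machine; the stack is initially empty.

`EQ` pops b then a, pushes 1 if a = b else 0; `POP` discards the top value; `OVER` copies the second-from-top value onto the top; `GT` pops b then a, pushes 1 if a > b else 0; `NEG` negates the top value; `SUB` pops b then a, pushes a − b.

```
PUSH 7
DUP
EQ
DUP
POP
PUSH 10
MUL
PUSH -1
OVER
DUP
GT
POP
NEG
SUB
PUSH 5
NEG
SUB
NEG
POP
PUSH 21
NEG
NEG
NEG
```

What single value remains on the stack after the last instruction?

PUSH 7  -> 7
DUP     -> 7 7
EQ      -> 1
DUP     -> 1 1
POP     -> 1
PUSH 10 -> 1 10
MUL     -> 10
PUSH -1 -> 10 -1
OVER    -> 10 -1 10
DUP     -> 10 -1 10 10
GT      -> 10 -1 0
POP     -> 10 -1
NEG     -> 10 1
SUB     -> 9
PUSH 5  -> 9 5
NEG     -> 9 -5
SUB     -> 14
NEG     -> -14
POP     -> (empty)
PUSH 21 -> 21
NEG     -> -21
NEG     -> 21
NEG     -> -21

-21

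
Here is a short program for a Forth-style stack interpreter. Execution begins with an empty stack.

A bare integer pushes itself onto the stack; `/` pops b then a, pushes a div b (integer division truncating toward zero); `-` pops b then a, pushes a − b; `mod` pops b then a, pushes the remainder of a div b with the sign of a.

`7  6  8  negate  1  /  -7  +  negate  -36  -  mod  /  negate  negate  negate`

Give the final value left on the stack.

7      -> 7
6      -> 7 6
8      -> 7 6 8
negate -> 7 6 -8
1      -> 7 6 -8 1
/      -> 7 6 -8
-7     -> 7 6 -8 -7
+      -> 7 6 -15
negate -> 7 6 15
-36    -> 7 6 15 -36
-      -> 7 6 51
mod    -> 7 6
/      -> 1
negate -> -1
negate -> 1
negate -> -1

-1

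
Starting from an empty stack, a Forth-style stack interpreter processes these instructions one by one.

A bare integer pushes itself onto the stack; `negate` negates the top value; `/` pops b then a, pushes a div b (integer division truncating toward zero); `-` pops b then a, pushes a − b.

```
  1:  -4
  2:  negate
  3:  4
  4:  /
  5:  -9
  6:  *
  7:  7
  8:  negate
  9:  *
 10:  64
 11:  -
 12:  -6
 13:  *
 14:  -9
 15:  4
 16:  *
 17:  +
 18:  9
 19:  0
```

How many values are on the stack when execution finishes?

-4     → [-4]
negate → [4]
4      → [4, 4]
/      → [1]
-9     → [1, -9]
*      → [-9]
7      → [-9, 7]
negate → [-9, -7]
*      → [63]
64     → [63, 64]
-      → [-1]
-6     → [-1, -6]
*      → [6]
-9     → [6, -9]
4      → [6, -9, 4]
*      → [6, -36]
+      → [-30]
9      → [-30, 9]
0      → [-30, 9, 0]

3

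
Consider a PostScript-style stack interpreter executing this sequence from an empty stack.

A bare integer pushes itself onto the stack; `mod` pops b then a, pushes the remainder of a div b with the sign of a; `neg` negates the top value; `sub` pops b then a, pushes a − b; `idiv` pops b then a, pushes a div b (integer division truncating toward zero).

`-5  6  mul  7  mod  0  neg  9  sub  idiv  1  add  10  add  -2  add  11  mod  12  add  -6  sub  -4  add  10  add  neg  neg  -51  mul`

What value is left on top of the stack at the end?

-1683

-5   → -5
6    → -5 6
mul  → -30
7    → -30 7
mod  → -2
0    → -2 0
neg  → -2 0
9    → -2 0 9
sub  → -2 -9
idiv → 0
1    → 0 1
add  → 1
10   → 1 10
add  → 11
-2   → 11 -2
add  → 9
11   → 9 11
mod  → 9
12   → 9 12
add  → 21
-6   → 21 -6
sub  → 27
-4   → 27 -4
add  → 23
10   → 23 10
add  → 33
neg  → -33
neg  → 33
-51  → 33 -51
mul  → -1683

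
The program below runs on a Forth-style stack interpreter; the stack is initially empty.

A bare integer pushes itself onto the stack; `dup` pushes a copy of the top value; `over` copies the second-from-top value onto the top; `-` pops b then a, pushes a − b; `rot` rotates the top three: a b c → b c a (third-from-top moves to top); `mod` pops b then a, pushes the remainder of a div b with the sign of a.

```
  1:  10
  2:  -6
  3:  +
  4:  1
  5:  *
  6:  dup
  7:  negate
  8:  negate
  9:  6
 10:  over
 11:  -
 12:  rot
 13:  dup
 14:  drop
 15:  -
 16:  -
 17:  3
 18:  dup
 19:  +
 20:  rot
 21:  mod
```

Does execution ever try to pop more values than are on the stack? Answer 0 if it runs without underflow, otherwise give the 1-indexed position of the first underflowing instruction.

20

10      [10]
-6      [10, -6]
+       [4]
1       [4, 1]
*       [4]
dup     [4, 4]
negate  [4, -4]
negate  [4, 4]
6       [4, 4, 6]
over    [4, 4, 6, 4]
-       [4, 4, 2]
rot     [4, 2, 4]
dup     [4, 2, 4, 4]
drop    [4, 2, 4]
-       [4, -2]
-       [6]
3       [6, 3]
dup     [6, 3, 3]
+       [6, 6]
rot  — needs 3 operands, stack has 2 → underflow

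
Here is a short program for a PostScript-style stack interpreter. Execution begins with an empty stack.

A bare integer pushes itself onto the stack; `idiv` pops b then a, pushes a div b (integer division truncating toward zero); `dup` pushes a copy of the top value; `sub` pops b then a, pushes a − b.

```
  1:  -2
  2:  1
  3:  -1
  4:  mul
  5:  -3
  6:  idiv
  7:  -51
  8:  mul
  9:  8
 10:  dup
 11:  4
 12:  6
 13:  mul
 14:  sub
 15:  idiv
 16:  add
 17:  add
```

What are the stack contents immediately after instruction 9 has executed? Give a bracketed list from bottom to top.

[-2, 0, 8]

-2   -> [-2]
1    -> [-2, 1]
-1   -> [-2, 1, -1]
mul  -> [-2, -1]
-3   -> [-2, -1, -3]
idiv -> [-2, 0]
-51  -> [-2, 0, -51]
mul  -> [-2, 0]
8    -> [-2, 0, 8]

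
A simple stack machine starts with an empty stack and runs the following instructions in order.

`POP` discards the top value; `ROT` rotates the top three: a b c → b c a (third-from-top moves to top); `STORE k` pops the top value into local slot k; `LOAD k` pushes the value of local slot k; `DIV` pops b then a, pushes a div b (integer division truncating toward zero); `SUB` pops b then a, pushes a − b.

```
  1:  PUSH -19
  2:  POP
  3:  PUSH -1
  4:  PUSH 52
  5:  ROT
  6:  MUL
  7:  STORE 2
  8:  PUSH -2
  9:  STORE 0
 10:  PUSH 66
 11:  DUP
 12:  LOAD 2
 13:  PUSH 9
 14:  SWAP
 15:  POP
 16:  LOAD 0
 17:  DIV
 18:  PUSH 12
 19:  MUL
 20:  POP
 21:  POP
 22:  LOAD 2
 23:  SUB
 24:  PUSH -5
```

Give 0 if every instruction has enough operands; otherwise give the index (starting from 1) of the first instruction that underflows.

5

PUSH -19 : [-19]
POP      : []
PUSH -1  : [-1]
PUSH 52  : [-1, 52]
ROT  — needs 3 operands, stack has 2 → underflow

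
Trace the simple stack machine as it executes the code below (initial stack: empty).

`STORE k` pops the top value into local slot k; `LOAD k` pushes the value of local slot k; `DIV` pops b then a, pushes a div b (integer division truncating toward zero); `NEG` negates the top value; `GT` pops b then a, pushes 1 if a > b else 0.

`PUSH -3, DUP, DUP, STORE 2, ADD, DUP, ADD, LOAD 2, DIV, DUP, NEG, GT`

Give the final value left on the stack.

1

PUSH -3 -> [-3]
DUP     -> [-3, -3]
DUP     -> [-3, -3, -3]
STORE 2 -> [-3, -3]
ADD     -> [-6]
DUP     -> [-6, -6]
ADD     -> [-12]
LOAD 2  -> [-12, -3]
DIV     -> [4]
DUP     -> [4, 4]
NEG     -> [4, -4]
GT      -> [1]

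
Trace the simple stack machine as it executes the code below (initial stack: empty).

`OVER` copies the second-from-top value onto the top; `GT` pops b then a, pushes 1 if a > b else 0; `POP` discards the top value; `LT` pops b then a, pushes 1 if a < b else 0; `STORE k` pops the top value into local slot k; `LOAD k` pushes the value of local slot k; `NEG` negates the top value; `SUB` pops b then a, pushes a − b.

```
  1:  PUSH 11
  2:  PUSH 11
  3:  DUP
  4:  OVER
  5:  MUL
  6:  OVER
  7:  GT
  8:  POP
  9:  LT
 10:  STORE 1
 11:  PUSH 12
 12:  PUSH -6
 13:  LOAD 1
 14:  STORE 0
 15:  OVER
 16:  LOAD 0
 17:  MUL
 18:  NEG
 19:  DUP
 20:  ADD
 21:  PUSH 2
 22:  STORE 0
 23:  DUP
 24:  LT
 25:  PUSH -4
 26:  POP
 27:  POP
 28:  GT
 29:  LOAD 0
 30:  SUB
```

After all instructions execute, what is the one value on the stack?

PUSH 11 → 11
PUSH 11 → 11 11
DUP     → 11 11 11
OVER    → 11 11 11 11
MUL     → 11 11 121
OVER    → 11 11 121 11
GT      → 11 11 1
POP     → 11 11
LT      → 0
STORE 1 → (empty)
PUSH 12 → 12
PUSH -6 → 12 -6
LOAD 1  → 12 -6 0
STORE 0 → 12 -6
OVER    → 12 -6 12
LOAD 0  → 12 -6 12 0
MUL     → 12 -6 0
NEG     → 12 -6 0
DUP     → 12 -6 0 0
ADD     → 12 -6 0
PUSH 2  → 12 -6 0 2
STORE 0 → 12 -6 0
DUP     → 12 -6 0 0
LT      → 12 -6 0
PUSH -4 → 12 -6 0 -4
POP     → 12 -6 0
POP     → 12 -6
GT      → 1
LOAD 0  → 1 2
SUB     → -1

-1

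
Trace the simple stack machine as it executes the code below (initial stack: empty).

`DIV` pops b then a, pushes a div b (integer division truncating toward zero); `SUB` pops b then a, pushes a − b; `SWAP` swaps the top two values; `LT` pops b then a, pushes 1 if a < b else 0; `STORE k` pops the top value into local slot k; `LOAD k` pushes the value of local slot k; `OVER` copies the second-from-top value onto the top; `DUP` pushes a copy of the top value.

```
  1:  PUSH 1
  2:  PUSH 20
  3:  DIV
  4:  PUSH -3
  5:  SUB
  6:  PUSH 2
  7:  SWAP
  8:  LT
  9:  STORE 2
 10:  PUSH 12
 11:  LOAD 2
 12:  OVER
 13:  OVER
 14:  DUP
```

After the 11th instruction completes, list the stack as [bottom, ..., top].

PUSH 1  → [1]
PUSH 20 → [1, 20]
DIV     → [0]
PUSH -3 → [0, -3]
SUB     → [3]
PUSH 2  → [3, 2]
SWAP    → [2, 3]
LT      → [1]
STORE 2 → []
PUSH 12 → [12]
LOAD 2  → [12, 1]

[12, 1]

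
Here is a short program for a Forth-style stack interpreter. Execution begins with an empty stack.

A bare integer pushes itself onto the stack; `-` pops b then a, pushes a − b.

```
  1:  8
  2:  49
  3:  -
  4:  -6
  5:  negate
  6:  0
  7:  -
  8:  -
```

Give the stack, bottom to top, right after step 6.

8      : 8
49     : 8 49
-      : -41
-6     : -41 -6
negate : -41 6
0      : -41 6 0

[-41, 6, 0]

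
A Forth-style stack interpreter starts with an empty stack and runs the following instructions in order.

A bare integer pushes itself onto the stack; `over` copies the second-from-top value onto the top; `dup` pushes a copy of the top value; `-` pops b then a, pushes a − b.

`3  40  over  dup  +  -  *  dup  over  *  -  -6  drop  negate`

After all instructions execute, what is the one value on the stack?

3      : 3
40     : 3 40
over   : 3 40 3
dup    : 3 40 3 3
+      : 3 40 6
-      : 3 34
*      : 102
dup    : 102 102
over   : 102 102 102
*      : 102 10404
-      : -10302
-6     : -10302 -6
drop   : -10302
negate : 10302

10302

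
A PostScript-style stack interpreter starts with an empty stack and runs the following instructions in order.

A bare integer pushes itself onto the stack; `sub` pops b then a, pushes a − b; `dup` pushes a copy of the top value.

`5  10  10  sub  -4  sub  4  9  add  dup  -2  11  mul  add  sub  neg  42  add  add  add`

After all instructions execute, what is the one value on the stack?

29

5   → [5]
10  → [5, 10]
10  → [5, 10, 10]
sub → [5, 0]
-4  → [5, 0, -4]
sub → [5, 4]
4   → [5, 4, 4]
9   → [5, 4, 4, 9]
add → [5, 4, 13]
dup → [5, 4, 13, 13]
-2  → [5, 4, 13, 13, -2]
11  → [5, 4, 13, 13, -2, 11]
mul → [5, 4, 13, 13, -22]
add → [5, 4, 13, -9]
sub → [5, 4, 22]
neg → [5, 4, -22]
42  → [5, 4, -22, 42]
add → [5, 4, 20]
add → [5, 24]
add → [29]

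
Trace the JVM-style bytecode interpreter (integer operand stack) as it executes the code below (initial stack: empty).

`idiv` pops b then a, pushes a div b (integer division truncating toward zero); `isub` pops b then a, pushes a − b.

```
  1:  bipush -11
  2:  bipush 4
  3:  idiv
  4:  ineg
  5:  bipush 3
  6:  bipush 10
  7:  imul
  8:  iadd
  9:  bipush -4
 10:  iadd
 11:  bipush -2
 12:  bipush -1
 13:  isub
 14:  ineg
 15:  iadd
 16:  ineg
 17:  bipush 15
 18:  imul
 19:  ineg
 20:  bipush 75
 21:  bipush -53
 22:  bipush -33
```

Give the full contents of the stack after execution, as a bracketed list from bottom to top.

[435, 75, -53, -33]

bipush -11  [-11]
bipush 4    [-11, 4]
idiv        [-2]
ineg        [2]
bipush 3    [2, 3]
bipush 10   [2, 3, 10]
imul        [2, 30]
iadd        [32]
bipush -4   [32, -4]
iadd        [28]
bipush -2   [28, -2]
bipush -1   [28, -2, -1]
isub        [28, -1]
ineg        [28, 1]
iadd        [29]
ineg        [-29]
bipush 15   [-29, 15]
imul        [-435]
ineg        [435]
bipush 75   [435, 75]
bipush -53  [435, 75, -53]
bipush -33  [435, 75, -53, -33]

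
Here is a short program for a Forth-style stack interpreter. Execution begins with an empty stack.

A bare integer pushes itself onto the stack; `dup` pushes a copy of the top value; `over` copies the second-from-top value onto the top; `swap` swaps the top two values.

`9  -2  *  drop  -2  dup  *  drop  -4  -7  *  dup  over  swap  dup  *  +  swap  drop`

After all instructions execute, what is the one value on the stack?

9     9
-2    9 -2
*     -18
drop  (empty)
-2    -2
dup   -2 -2
*     4
drop  (empty)
-4    -4
-7    -4 -7
*     28
dup   28 28
over  28 28 28
swap  28 28 28
dup   28 28 28 28
*     28 28 784
+     28 812
swap  812 28
drop  812

812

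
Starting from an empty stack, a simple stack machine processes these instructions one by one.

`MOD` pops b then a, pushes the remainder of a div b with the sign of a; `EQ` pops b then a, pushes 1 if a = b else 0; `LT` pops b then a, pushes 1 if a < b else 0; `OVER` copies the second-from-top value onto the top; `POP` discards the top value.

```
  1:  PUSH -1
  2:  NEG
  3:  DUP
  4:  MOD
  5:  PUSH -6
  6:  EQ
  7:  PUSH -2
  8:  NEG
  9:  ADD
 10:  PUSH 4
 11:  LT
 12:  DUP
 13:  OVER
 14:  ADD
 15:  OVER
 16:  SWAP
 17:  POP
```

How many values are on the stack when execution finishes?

PUSH -1 → [-1]
NEG     → [1]
DUP     → [1, 1]
MOD     → [0]
PUSH -6 → [0, -6]
EQ      → [0]
PUSH -2 → [0, -2]
NEG     → [0, 2]
ADD     → [2]
PUSH 4  → [2, 4]
LT      → [1]
DUP     → [1, 1]
OVER    → [1, 1, 1]
ADD     → [1, 2]
OVER    → [1, 2, 1]
SWAP    → [1, 1, 2]
POP     → [1, 1]

2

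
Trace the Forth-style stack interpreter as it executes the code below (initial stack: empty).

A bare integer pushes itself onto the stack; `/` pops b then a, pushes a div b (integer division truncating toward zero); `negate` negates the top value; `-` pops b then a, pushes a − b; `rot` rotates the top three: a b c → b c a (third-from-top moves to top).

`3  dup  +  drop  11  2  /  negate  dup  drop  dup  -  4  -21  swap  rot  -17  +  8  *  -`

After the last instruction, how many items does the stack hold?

2

3      : 3
dup    : 3 3
+      : 6
drop   : (empty)
11     : 11
2      : 11 2
/      : 5
negate : -5
dup    : -5 -5
drop   : -5
dup    : -5 -5
-      : 0
4      : 0 4
-21    : 0 4 -21
swap   : 0 -21 4
rot    : -21 4 0
-17    : -21 4 0 -17
+      : -21 4 -17
8      : -21 4 -17 8
*      : -21 4 -136
-      : -21 140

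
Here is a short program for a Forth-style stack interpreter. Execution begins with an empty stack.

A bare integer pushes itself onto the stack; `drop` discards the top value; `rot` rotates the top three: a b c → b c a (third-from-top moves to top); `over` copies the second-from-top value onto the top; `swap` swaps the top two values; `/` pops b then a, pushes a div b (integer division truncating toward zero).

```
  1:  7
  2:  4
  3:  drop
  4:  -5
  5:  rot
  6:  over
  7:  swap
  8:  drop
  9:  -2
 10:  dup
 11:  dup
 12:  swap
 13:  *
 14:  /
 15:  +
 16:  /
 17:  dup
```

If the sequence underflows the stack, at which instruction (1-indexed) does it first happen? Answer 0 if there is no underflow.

7    → [7]
4    → [7, 4]
drop → [7]
-5   → [7, -5]
rot  — needs 3 operands, stack has 2 → underflow

5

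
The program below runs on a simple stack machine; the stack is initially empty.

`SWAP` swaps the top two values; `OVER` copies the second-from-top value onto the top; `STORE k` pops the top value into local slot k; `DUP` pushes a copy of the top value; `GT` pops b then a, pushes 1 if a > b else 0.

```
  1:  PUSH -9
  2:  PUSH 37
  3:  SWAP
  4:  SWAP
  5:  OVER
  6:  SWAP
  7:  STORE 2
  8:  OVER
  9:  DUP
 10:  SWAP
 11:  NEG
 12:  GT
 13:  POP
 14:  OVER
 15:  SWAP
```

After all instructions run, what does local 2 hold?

PUSH -9 → -9
PUSH 37 → -9 37
SWAP    → 37 -9
SWAP    → -9 37
OVER    → -9 37 -9
SWAP    → -9 -9 37
STORE 2 → -9 -9
OVER    → -9 -9 -9
DUP     → -9 -9 -9 -9
SWAP    → -9 -9 -9 -9
NEG     → -9 -9 -9 9
GT      → -9 -9 0
POP     → -9 -9
OVER    → -9 -9 -9
SWAP    → -9 -9 -9

37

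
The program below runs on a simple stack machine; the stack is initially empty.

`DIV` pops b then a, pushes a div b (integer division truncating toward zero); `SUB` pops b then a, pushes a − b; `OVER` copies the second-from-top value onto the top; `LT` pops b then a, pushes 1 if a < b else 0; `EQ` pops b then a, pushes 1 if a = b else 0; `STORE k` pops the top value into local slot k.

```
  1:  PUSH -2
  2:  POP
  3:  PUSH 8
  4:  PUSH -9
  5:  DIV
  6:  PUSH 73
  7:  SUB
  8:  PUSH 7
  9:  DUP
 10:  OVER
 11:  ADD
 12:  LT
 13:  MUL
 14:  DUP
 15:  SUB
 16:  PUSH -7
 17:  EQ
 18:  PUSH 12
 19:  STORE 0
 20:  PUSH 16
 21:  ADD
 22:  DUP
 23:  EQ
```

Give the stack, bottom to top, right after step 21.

[16]

PUSH -2 : [-2]
POP     : []
PUSH 8  : [8]
PUSH -9 : [8, -9]
DIV     : [0]
PUSH 73 : [0, 73]
SUB     : [-73]
PUSH 7  : [-73, 7]
DUP     : [-73, 7, 7]
OVER    : [-73, 7, 7, 7]
ADD     : [-73, 7, 14]
LT      : [-73, 1]
MUL     : [-73]
DUP     : [-73, -73]
SUB     : [0]
PUSH -7 : [0, -7]
EQ      : [0]
PUSH 12 : [0, 12]
STORE 0 : [0]
PUSH 16 : [0, 16]
ADD     : [16]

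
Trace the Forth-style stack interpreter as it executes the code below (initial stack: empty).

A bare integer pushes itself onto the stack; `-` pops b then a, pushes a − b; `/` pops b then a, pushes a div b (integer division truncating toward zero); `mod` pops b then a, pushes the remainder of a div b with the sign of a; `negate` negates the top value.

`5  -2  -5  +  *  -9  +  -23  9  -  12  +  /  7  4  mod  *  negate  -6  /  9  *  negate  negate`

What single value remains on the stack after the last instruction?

9

5      → [5]
-2     → [5, -2]
-5     → [5, -2, -5]
+      → [5, -7]
*      → [-35]
-9     → [-35, -9]
+      → [-44]
-23    → [-44, -23]
9      → [-44, -23, 9]
-      → [-44, -32]
12     → [-44, -32, 12]
+      → [-44, -20]
/      → [2]
7      → [2, 7]
4      → [2, 7, 4]
mod    → [2, 3]
*      → [6]
negate → [-6]
-6     → [-6, -6]
/      → [1]
9      → [1, 9]
*      → [9]
negate → [-9]
negate → [9]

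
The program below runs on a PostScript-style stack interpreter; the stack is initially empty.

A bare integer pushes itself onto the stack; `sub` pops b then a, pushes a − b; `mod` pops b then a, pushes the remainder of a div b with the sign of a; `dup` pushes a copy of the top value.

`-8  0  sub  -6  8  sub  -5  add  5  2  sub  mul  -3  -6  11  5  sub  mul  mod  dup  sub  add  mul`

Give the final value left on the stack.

-8  : -8
0   : -8 0
sub : -8
-6  : -8 -6
8   : -8 -6 8
sub : -8 -14
-5  : -8 -14 -5
add : -8 -19
5   : -8 -19 5
2   : -8 -19 5 2
sub : -8 -19 3
mul : -8 -57
-3  : -8 -57 -3
-6  : -8 -57 -3 -6
11  : -8 -57 -3 -6 11
5   : -8 -57 -3 -6 11 5
sub : -8 -57 -3 -6 6
mul : -8 -57 -3 -36
mod : -8 -57 -3
dup : -8 -57 -3 -3
sub : -8 -57 0
add : -8 -57
mul : 456

456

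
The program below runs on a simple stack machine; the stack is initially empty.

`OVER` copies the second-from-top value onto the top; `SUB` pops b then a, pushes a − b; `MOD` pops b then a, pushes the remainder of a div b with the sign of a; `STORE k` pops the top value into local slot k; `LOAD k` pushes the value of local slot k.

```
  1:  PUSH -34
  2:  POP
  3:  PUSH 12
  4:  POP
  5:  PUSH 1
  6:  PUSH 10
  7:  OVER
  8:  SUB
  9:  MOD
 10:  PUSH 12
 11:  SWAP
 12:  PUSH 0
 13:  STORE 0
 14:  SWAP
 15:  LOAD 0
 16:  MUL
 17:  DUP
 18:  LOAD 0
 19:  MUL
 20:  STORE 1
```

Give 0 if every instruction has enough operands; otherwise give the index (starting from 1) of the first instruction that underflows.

0

PUSH -34 : -34
POP      : (empty)
PUSH 12  : 12
POP      : (empty)
PUSH 1   : 1
PUSH 10  : 1 10
OVER     : 1 10 1
SUB      : 1 9
MOD      : 1
PUSH 12  : 1 12
SWAP     : 12 1
PUSH 0   : 12 1 0
STORE 0  : 12 1
SWAP     : 1 12
LOAD 0   : 1 12 0
MUL      : 1 0
DUP      : 1 0 0
LOAD 0   : 1 0 0 0
MUL      : 1 0 0
STORE 1  : 1 0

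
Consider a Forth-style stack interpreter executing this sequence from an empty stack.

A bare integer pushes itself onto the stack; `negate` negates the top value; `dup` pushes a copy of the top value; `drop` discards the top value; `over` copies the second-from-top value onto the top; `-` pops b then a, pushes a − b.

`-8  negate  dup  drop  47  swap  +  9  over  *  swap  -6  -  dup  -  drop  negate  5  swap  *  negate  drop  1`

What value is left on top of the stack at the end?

-8      [-8]
negate  [8]
dup     [8, 8]
drop    [8]
47      [8, 47]
swap    [47, 8]
+       [55]
9       [55, 9]
over    [55, 9, 55]
*       [55, 495]
swap    [495, 55]
-6      [495, 55, -6]
-       [495, 61]
dup     [495, 61, 61]
-       [495, 0]
drop    [495]
negate  [-495]
5       [-495, 5]
swap    [5, -495]
*       [-2475]
negate  [2475]
drop    []
1       [1]

1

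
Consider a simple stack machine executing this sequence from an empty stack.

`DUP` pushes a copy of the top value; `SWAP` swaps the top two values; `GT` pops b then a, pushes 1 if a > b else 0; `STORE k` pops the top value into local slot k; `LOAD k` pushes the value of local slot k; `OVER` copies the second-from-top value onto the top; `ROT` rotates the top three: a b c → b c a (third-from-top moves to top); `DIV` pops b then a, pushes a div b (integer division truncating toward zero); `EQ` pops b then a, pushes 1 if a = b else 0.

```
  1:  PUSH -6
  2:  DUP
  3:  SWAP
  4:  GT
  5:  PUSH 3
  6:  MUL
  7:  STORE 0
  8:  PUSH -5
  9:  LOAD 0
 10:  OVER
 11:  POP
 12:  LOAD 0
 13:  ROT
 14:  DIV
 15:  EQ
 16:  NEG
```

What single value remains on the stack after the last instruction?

PUSH -6  [-6]
DUP      [-6, -6]
SWAP     [-6, -6]
GT       [0]
PUSH 3   [0, 3]
MUL      [0]
STORE 0  []
PUSH -5  [-5]
LOAD 0   [-5, 0]
OVER     [-5, 0, -5]
POP      [-5, 0]
LOAD 0   [-5, 0, 0]
ROT      [0, 0, -5]
DIV      [0, 0]
EQ       [1]
NEG      [-1]

-1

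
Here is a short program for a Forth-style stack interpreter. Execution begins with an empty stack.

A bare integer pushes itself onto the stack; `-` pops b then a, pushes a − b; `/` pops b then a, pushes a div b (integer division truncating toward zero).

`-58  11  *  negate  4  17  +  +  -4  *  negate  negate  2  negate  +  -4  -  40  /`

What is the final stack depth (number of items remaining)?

-58    : [-58]
11     : [-58, 11]
*      : [-638]
negate : [638]
4      : [638, 4]
17     : [638, 4, 17]
+      : [638, 21]
+      : [659]
-4     : [659, -4]
*      : [-2636]
negate : [2636]
negate : [-2636]
2      : [-2636, 2]
negate : [-2636, -2]
+      : [-2638]
-4     : [-2638, -4]
-      : [-2634]
40     : [-2634, 40]
/      : [-65]

1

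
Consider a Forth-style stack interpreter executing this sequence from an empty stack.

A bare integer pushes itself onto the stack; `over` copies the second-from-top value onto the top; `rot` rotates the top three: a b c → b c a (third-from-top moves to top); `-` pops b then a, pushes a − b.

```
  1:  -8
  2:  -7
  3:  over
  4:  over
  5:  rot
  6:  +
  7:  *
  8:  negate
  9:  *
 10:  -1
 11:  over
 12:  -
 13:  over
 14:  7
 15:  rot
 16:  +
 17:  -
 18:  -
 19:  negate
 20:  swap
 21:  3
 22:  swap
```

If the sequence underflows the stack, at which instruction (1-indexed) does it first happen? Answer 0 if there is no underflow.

20

-8     -> [-8]
-7     -> [-8, -7]
over   -> [-8, -7, -8]
over   -> [-8, -7, -8, -7]
rot    -> [-8, -8, -7, -7]
+      -> [-8, -8, -14]
*      -> [-8, 112]
negate -> [-8, -112]
*      -> [896]
-1     -> [896, -1]
over   -> [896, -1, 896]
-      -> [896, -897]
over   -> [896, -897, 896]
7      -> [896, -897, 896, 7]
rot    -> [896, 896, 7, -897]
+      -> [896, 896, -890]
-      -> [896, 1786]
-      -> [-890]
negate -> [890]
swap  — needs 2 operands, stack has 1 → underflow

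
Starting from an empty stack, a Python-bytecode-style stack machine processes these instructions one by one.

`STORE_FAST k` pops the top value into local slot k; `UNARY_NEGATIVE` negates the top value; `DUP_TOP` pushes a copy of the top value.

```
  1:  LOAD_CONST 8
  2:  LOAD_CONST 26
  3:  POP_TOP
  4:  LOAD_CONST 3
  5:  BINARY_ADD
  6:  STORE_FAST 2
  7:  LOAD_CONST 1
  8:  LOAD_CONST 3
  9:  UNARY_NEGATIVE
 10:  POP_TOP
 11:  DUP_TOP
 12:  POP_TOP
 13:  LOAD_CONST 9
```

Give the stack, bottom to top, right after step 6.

LOAD_CONST 8  → 8
LOAD_CONST 26 → 8 26
POP_TOP       → 8
LOAD_CONST 3  → 8 3
BINARY_ADD    → 11
STORE_FAST 2  → (empty)

[]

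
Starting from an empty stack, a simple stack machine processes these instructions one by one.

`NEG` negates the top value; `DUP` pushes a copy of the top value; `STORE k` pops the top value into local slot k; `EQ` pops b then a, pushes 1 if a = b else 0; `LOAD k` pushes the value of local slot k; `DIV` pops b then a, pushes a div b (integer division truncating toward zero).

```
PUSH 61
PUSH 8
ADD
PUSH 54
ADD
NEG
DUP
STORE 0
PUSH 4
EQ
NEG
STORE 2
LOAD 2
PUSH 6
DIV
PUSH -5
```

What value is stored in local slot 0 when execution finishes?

PUSH 61 -> [61]
PUSH 8  -> [61, 8]
ADD     -> [69]
PUSH 54 -> [69, 54]
ADD     -> [123]
NEG     -> [-123]
DUP     -> [-123, -123]
STORE 0 -> [-123]
PUSH 4  -> [-123, 4]
EQ      -> [0]
NEG     -> [0]
STORE 2 -> []
LOAD 2  -> [0]
PUSH 6  -> [0, 6]
DIV     -> [0]
PUSH -5 -> [0, -5]

-123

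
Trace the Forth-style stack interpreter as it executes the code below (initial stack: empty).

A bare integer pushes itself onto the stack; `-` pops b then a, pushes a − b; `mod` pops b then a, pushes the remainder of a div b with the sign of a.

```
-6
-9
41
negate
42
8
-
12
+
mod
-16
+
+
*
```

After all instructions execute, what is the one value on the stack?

396

-6      [-6]
-9      [-6, -9]
41      [-6, -9, 41]
negate  [-6, -9, -41]
42      [-6, -9, -41, 42]
8       [-6, -9, -41, 42, 8]
-       [-6, -9, -41, 34]
12      [-6, -9, -41, 34, 12]
+       [-6, -9, -41, 46]
mod     [-6, -9, -41]
-16     [-6, -9, -41, -16]
+       [-6, -9, -57]
+       [-6, -66]
*       [396]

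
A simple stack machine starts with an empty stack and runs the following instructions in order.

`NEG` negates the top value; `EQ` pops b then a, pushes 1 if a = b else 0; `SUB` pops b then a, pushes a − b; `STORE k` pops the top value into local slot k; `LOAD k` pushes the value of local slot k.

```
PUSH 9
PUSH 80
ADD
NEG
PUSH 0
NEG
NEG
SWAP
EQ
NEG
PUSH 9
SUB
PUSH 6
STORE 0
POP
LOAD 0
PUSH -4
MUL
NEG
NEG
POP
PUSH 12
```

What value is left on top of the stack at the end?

PUSH 9  -> [9]
PUSH 80 -> [9, 80]
ADD     -> [89]
NEG     -> [-89]
PUSH 0  -> [-89, 0]
NEG     -> [-89, 0]
NEG     -> [-89, 0]
SWAP    -> [0, -89]
EQ      -> [0]
NEG     -> [0]
PUSH 9  -> [0, 9]
SUB     -> [-9]
PUSH 6  -> [-9, 6]
STORE 0 -> [-9]
POP     -> []
LOAD 0  -> [6]
PUSH -4 -> [6, -4]
MUL     -> [-24]
NEG     -> [24]
NEG     -> [-24]
POP     -> []
PUSH 12 -> [12]

12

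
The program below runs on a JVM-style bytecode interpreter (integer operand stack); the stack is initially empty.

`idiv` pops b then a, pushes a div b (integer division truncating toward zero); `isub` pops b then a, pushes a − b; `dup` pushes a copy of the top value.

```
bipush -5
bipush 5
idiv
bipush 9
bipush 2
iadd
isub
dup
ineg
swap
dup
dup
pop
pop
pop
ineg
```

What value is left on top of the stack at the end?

bipush -5  [-5]
bipush 5   [-5, 5]
idiv       [-1]
bipush 9   [-1, 9]
bipush 2   [-1, 9, 2]
iadd       [-1, 11]
isub       [-12]
dup        [-12, -12]
ineg       [-12, 12]
swap       [12, -12]
dup        [12, -12, -12]
dup        [12, -12, -12, -12]
pop        [12, -12, -12]
pop        [12, -12]
pop        [12]
ineg       [-12]

-12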